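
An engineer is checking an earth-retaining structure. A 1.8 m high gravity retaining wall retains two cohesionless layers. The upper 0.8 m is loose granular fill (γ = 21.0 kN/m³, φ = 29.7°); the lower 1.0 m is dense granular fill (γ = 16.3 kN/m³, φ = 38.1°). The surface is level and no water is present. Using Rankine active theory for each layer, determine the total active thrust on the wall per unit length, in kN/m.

8.18 kN/m

K_a1 = tan²(45°−29.7°/2) = 0.3374; K_a2 = tan²(45°−38.1°/2) = 0.2368.
Layer 1: σ at base = K_a1 γ₁ h₁ = 5.668 kPa; P₁ = ½×5.668×0.8 = 2.267.
Layer 2: σ_v at top = γ₁h₁ = 16.80; σ_h top = K_a2×16.80 = 3.979; σ_h base = K_a2×(16.80+16.3×1.0) = 7.839.
P₂ = ½(3.979+7.839)×1.0 = 5.909. Total P_a = 2.267+5.909 = 8.176 kN/m.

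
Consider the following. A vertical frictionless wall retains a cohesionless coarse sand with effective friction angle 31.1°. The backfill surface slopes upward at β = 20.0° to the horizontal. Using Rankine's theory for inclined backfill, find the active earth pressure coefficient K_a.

K_a = cos β · (cos β − √(cos²β − cos²φ)) / (cos β + √(cos²β − cos²φ)).
cos β = 0.9397, cos φ = 0.8563, √(cos²β − cos²φ) = 0.3871.
K_a = 0.9397 × (0.9397 − 0.3871)/(0.9397 + 0.3871) = 0.3914.

0.391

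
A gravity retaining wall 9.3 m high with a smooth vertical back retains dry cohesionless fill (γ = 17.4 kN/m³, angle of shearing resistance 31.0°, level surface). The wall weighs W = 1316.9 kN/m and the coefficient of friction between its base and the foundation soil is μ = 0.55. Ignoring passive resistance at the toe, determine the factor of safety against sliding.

3.01

K_a = tan²(45° − 31.0°/2) = 0.3201.
P_a = ½K_aγH² = 0.5×0.3201×17.4×9.3² = 240.9 kN/m, acting at H/3 = 3.100 m above the base.
FS_sliding = μW / P_a = 0.55×1316.9 / 240.9 = 3.007.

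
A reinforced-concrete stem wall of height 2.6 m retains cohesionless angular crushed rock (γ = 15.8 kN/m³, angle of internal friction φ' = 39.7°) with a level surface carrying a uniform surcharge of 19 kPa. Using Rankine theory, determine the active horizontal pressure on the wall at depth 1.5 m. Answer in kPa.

9.41 kPa

K_a = (1 − sin φ)/(1 + sin φ) = 0.2204.
σ_v = γz + q = 15.8 × 1.5 + 19 = 42.70 kPa.
σ_h = K_a σ_v = 0.2204 × 42.70 = 9.412 kPa.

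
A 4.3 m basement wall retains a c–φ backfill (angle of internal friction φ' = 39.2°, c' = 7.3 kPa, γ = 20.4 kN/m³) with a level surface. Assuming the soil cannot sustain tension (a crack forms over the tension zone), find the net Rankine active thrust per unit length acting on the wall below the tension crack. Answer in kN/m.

17.9 kN/m

K_a = 0.2255; √K_a = 0.4748.
Tension-crack depth z_c = 2c/(γ√K_a) = 2×7.3/(20.4×0.4748) = 1.507 m.
σ_a at base = K_a γ H − 2c√K_a = 0.2255×20.4×4.3 − 2×7.3×0.4748 = 12.85 kPa.
P_a = ½ × 12.85 × (H − z_c) = 0.5×12.85×2.793 = 17.94 kN/m.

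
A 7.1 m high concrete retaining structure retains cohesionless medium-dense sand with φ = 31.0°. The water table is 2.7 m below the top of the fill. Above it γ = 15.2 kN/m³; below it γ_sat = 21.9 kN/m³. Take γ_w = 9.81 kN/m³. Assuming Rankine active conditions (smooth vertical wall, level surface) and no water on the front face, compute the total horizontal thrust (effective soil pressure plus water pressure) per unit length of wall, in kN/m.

208 kN/m

K_a = tan²(45° − φ/2) = 0.3201.
γ' = 21.9 − 9.81 = 12.09 kN/m³. Depth below WT = 4.4 m.
σ'_h at WT = K_a γ d_w = 13.14 kPa; at base = 13.14 + K_a γ' × 4.4 = 30.16 kPa.
P₁ (0–2.7 m) = ½×13.14×2.7 = 17.73. P₂ (2.7–7.1 m) = ½(13.14+30.16)×4.4 = 95.26.
P_w = ½ γ_w h₂² = 0.5×9.81×4.4² = 94.96. Total = 17.73+95.26+94.96 = 208.0 kN/m.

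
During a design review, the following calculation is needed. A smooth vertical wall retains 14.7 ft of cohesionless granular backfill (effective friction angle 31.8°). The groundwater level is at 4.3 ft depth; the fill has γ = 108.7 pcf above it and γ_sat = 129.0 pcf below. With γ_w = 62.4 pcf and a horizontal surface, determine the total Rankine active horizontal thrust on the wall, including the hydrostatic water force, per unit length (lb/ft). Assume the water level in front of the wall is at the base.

K_a = tan²(45° − φ/2) = 0.3098.
γ' = 129.0 − 62.4 = 66.60 pcf. Depth below WT = 10.4 ft.
σ'_h at WT = K_a γ d_w = 144.8 psf; at base = 144.8 + K_a γ' × 10.4 = 359.4 psf.
P₁ (0–4.3 ft) = ½×144.8×4.3 = 311.3. P₂ (4.3–14.7 ft) = ½(144.8+359.4)×10.4 = 2622.
P_w = ½ γ_w h₂² = 0.5×62.4×10.4² = 3375. Total = 311.3+2622+3375 = 6308 lb/ft.

6310 lb/ft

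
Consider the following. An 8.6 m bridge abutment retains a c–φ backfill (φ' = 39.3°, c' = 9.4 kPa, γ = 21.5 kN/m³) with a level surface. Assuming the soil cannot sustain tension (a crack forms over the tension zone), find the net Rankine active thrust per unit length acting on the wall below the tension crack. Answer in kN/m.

110 kN/m

K_a = 0.2245; √K_a = 0.4738.
Tension-crack depth z_c = 2c/(γ√K_a) = 2×9.4/(21.5×0.4738) = 1.846 m.
σ_a at base = K_a γ H − 2c√K_a = 0.2245×21.5×8.6 − 2×9.4×0.4738 = 32.59 kPa.
P_a = ½ × 32.59 × (H − z_c) = 0.5×32.59×6.754 = 110.1 kN/m.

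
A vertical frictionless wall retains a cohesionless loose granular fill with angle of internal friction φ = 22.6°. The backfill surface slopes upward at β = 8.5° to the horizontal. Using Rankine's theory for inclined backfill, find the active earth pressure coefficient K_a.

K_a = cos β · (cos β − √(cos²β − cos²φ)) / (cos β + √(cos²β − cos²φ)).
cos β = 0.9890, cos φ = 0.9232, √(cos²β − cos²φ) = 0.3547.
K_a = 0.9890 × (0.9890 − 0.3547)/(0.9890 + 0.3547) = 0.4668.

0.467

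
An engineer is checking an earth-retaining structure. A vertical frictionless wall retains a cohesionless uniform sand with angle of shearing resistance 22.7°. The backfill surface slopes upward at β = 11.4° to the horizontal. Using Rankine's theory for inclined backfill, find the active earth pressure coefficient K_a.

0.485

K_a = cos β · (cos β − √(cos²β − cos²φ)) / (cos β + √(cos²β − cos²φ)).
cos β = 0.9803, cos φ = 0.9225, √(cos²β − cos²φ) = 0.3314.
K_a = 0.9803 × (0.9803 − 0.3314)/(0.9803 + 0.3314) = 0.4849.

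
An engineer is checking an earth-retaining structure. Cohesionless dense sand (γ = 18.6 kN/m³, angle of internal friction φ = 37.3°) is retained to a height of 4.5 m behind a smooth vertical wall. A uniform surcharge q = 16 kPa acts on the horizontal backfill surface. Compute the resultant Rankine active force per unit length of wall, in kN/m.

63.9 kN/m

K_a = tan²(45° − φ/2) = 0.2453.
Soil triangle: ½ K_a γ H² = 0.5×0.2453×18.6×4.5² = 46.20 kN/m.
Surcharge rectangle: K_a q H = 0.2453×16×4.5 = 17.66 kN/m.
Total = 46.20 + 17.66 = 63.87 kN/m.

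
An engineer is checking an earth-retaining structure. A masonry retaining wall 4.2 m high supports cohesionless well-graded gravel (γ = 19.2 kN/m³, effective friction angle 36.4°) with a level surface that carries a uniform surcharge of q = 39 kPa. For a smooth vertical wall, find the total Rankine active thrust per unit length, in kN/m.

85.0 kN/m

K_a = tan²(45° − φ/2) = 0.2552.
Soil triangle: ½ K_a γ H² = 0.5×0.2552×19.2×4.2² = 43.21 kN/m.
Surcharge rectangle: K_a q H = 0.2552×39×4.2 = 41.80 kN/m.
Total = 43.21 + 41.80 = 85.01 kN/m.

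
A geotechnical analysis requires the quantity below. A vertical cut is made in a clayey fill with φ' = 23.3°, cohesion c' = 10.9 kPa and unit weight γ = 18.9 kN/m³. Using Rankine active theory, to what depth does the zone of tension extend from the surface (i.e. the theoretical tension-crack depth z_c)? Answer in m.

1.75 m

K_a = tan²(45° − 23.3°/2) = 0.4331; √K_a = 0.6581.
The active pressure is zero where K_a γ z = 2c√K_a, so z_c = 2c/(γ√K_a) = 2×10.9/(18.9×0.6581) = 1.753 m.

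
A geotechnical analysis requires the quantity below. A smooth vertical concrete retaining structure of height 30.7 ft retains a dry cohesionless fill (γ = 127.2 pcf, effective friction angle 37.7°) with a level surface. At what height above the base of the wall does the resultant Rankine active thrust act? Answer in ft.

10.2 ft

K_a = 0.2411.
The pressure distribution is triangular, so the resultant acts at H/3 above the base = 30.7/3 = 10.23 ft.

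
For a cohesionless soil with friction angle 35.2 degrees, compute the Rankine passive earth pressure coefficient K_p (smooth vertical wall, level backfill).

K_p = (1 + sin φ)/(1 − sin φ) = tan²(45° + 35.2°/2) = 3.722.

3.72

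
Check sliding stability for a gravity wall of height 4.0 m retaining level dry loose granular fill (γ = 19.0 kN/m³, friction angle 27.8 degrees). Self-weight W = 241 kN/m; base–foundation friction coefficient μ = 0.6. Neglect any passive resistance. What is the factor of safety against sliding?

2.61

K_a = tan²(45° − 27.8°/2) = 0.3639.
P_a = ½K_aγH² = 0.5×0.3639×19.0×4.0² = 55.31 kN/m, acting at H/3 = 1.333 m above the base.
FS_sliding = μW / P_a = 0.6×241 / 55.31 = 2.614.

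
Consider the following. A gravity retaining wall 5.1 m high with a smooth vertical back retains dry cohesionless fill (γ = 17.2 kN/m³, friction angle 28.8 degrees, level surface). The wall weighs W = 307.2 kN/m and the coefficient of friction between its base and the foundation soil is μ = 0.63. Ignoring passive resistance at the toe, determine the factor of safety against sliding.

K_a = tan²(45° − 28.8°/2) = 0.3498.
P_a = ½K_aγH² = 0.5×0.3498×17.2×5.1² = 78.23 kN/m, acting at H/3 = 1.700 m above the base.
FS_sliding = μW / P_a = 0.63×307.2 / 78.23 = 2.474.

2.47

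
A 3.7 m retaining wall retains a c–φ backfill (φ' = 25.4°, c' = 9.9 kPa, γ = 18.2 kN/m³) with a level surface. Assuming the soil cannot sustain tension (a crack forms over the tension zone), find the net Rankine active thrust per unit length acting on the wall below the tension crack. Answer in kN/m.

14.2 kN/m

K_a = 0.3996; √K_a = 0.6322.
Tension-crack depth z_c = 2c/(γ√K_a) = 2×9.9/(18.2×0.6322) = 1.721 m.
σ_a at base = K_a γ H − 2c√K_a = 0.3996×18.2×3.7 − 2×9.9×0.6322 = 14.39 kPa.
P_a = ½ × 14.39 × (H − z_c) = 0.5×14.39×1.979 = 14.24 kN/m.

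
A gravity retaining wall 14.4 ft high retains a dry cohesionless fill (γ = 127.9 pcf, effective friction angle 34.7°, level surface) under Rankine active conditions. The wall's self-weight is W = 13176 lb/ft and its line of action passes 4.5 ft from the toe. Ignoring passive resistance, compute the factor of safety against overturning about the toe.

3.39

K_a = tan²(45° − 34.7°/2) = 0.2745.
P_a = ½K_aγH² = 0.5×0.2745×127.9×14.4² = 3640 lb/ft, acting at H/3 = 4.800 ft above the base.
Overturning moment M_o = P_a × H/3 = 3640 × 4.800 = 17470.
Resisting moment M_r = W × 4.5 = 13176 × 4.5 = 59290.
FS_overturning = M_r/M_o = 59290/17470 = 3.394.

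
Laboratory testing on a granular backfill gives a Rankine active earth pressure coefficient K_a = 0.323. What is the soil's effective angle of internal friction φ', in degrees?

30.8°

K_a = tan²(45° − φ/2) ⇒ 45° − φ/2 = arctan(√0.323) = 29.61°.
φ = 2(45° − 29.61°) = 30.78°.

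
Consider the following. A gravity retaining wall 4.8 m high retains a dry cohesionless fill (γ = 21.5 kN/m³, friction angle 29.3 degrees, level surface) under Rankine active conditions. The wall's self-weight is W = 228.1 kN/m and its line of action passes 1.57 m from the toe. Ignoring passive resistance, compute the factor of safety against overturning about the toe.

2.64

K_a = tan²(45° − 29.3°/2) = 0.3428.
P_a = ½K_aγH² = 0.5×0.3428×21.5×4.8² = 84.91 kN/m, acting at H/3 = 1.600 m above the base.
Overturning moment M_o = P_a × H/3 = 84.91 × 1.600 = 135.9.
Resisting moment M_r = W × 1.57 = 228.1 × 1.57 = 358.1.
FS_overturning = M_r/M_o = 358.1/135.9 = 2.636.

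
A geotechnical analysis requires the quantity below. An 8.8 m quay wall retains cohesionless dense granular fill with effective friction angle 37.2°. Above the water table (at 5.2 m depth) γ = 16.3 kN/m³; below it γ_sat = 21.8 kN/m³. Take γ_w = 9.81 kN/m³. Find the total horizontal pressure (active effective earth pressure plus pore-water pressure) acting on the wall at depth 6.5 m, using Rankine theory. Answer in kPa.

37.5 kPa

K_a = (1 − sin φ)/(1 + sin φ) = 0.2464.
γ' = 21.8 − 9.81 = 11.99 kN/m³.
Effective vertical stress at 6.5 m: σ'_v = 16.3×5.2 + 11.99×1.30 = 100.3 kPa.
σ'_h = K_a σ'_v = 0.2464 × 100.3 = 24.73 kPa; u = γ_w × 1.30 = 12.75 kPa.
Total σ_h = 24.73 + 12.75 = 37.48 kPa.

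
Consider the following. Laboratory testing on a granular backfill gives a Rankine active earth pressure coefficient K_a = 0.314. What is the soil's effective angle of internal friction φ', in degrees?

K_a = tan²(45° − φ/2) ⇒ 45° − φ/2 = arctan(√0.314) = 29.26°.
φ = 2(45° − 29.26°) = 31.47°.

31.5°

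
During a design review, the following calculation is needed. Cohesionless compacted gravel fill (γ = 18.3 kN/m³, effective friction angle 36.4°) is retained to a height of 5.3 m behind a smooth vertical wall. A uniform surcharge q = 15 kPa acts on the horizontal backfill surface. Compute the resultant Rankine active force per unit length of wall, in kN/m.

85.9 kN/m

K_a = tan²(45° − φ/2) = 0.2552.
Soil triangle: ½ K_a γ H² = 0.5×0.2552×18.3×5.3² = 65.58 kN/m.
Surcharge rectangle: K_a q H = 0.2552×15×5.3 = 20.29 kN/m.
Total = 65.58 + 20.29 = 85.87 kN/m.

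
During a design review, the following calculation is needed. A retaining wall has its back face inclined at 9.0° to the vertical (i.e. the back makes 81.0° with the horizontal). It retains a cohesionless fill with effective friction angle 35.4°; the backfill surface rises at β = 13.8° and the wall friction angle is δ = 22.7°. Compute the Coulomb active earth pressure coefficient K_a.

K_a = sin²(α+φ) / [sin²α · sin(α−δ) · (1 + √{sin(φ+δ)sin(φ−β) / (sin(α−δ)sin(α+β))})²].
With α = 81.0°, φ = 35.4°, δ = 22.7°, β = 13.8°: K_a = 0.3742.

0.374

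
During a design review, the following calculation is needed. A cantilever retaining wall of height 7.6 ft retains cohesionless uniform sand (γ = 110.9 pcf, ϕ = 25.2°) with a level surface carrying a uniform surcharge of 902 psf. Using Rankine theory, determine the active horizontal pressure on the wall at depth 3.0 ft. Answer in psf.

497 psf

K_a = (1 − sin φ)/(1 + sin φ) = 0.4027.
σ_v = γz + q = 110.9 × 3.0 + 902 = 1235 psf.
σ_h = K_a σ_v = 0.4027 × 1235 = 497.3 psf.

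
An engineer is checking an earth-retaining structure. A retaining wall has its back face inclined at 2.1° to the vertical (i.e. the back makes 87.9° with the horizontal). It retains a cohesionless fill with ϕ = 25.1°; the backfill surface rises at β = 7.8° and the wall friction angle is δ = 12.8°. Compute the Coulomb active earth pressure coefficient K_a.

0.426

K_a = sin²(α+φ) / [sin²α · sin(α−δ) · (1 + √{sin(φ+δ)sin(φ−β) / (sin(α−δ)sin(α+β))})²].
With α = 87.9°, φ = 25.1°, δ = 12.8°, β = 7.8°: K_a = 0.4259.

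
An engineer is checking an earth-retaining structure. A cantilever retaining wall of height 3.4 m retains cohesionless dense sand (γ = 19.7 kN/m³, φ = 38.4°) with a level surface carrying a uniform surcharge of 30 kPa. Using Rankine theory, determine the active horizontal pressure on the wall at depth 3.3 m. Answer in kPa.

K_a = (1 − sin φ)/(1 + sin φ) = 0.2337.
σ_v = γz + q = 19.7 × 3.3 + 30 = 95.01 kPa.
σ_h = K_a σ_v = 0.2337 × 95.01 = 22.20 kPa.

22.2 kPa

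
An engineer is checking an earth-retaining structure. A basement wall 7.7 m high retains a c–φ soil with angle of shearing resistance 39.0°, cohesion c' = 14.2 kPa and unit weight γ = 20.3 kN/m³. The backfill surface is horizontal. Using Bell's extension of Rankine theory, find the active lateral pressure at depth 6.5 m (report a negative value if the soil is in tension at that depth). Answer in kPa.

K_a = (1 − sin φ)/(1 + sin φ) = 0.2275.
σ_a = K_a γ z − 2c√K_a = 0.2275×20.3×6.5 − 2×14.2×0.4770 = 16.47 kPa.

16.5 kPa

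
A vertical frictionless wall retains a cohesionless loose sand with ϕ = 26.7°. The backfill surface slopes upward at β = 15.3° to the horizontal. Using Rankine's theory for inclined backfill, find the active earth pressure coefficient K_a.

K_a = cos β · (cos β − √(cos²β − cos²φ)) / (cos β + √(cos²β − cos²φ)).
cos β = 0.9646, cos φ = 0.8934, √(cos²β − cos²φ) = 0.3637.
K_a = 0.9646 × (0.9646 − 0.3637)/(0.9646 + 0.3637) = 0.4364.

0.436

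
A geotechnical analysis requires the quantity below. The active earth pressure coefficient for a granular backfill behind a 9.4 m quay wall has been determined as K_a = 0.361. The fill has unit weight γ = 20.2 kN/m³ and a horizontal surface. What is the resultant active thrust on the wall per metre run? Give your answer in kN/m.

322 kN/m

P = ½ K_a γ H² = 0.5 × 0.361 × 20.2 × 9.4² = 322.2 kN/m.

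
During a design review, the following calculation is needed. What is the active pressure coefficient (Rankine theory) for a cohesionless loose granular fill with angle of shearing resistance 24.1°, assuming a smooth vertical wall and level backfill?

0.420

K_a = tan²(45° − φ/2) = tan²(32.95°) = 0.4201.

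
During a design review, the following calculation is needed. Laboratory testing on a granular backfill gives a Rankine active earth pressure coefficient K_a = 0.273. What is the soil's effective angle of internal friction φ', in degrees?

K_a = tan²(45° − φ/2) ⇒ 45° − φ/2 = arctan(√0.273) = 27.59°.
φ = 2(45° − 27.59°) = 34.83°.

34.8°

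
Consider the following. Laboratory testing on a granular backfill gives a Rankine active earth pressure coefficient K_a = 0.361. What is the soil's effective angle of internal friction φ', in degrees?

K_a = tan²(45° − φ/2) ⇒ 45° − φ/2 = arctan(√0.361) = 31.00°.
φ = 2(45° − 31.00°) = 28.00°.

28.0°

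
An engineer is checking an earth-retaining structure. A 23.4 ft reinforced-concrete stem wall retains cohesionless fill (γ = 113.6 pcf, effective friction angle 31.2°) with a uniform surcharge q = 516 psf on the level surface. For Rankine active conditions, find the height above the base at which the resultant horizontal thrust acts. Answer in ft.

K_a = 0.3175.
Triangular part P₁ = ½K_aγH² = 9875 at H/3 = 7.800 ft; rectangular part P₂ = K_a q H = 3834 at H/2 = 11.70 ft.
ȳ = (P₁·7.800 + P₂·11.70)/(P₁+P₂) = 8.891 ft.

8.89 ft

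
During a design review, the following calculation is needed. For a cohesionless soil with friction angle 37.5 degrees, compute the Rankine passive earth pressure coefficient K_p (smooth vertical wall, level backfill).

K_p = (1 + sin φ)/(1 − sin φ) = tan²(45° + 37.5°/2) = 4.112.

4.11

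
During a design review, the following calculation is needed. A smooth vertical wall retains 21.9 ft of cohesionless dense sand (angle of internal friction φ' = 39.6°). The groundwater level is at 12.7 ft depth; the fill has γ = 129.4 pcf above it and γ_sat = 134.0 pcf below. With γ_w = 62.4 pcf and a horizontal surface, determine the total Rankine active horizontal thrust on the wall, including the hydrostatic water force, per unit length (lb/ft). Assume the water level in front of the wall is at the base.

8970 lb/ft

K_a = tan²(45° − φ/2) = 0.2214.
γ' = 134.0 − 62.4 = 71.60 pcf. Depth below WT = 9.2 ft.
σ'_h at WT = K_a γ d_w = 363.9 psf; at base = 363.9 + K_a γ' × 9.2 = 509.8 psf.
P₁ (0–12.7 ft) = ½×363.9×12.7 = 2311. P₂ (12.7–21.9 ft) = ½(363.9+509.8)×9.2 = 4019.
P_w = ½ γ_w h₂² = 0.5×62.4×9.2² = 2641. Total = 2311+4019+2641 = 8970 lb/ft.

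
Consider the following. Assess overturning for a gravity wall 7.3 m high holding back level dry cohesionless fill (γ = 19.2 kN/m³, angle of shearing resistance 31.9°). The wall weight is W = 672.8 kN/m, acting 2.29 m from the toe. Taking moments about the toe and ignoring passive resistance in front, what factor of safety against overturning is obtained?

K_a = tan²(45° − 31.9°/2) = 0.3085.
P_a = ½K_aγH² = 0.5×0.3085×19.2×7.3² = 157.8 kN/m, acting at H/3 = 2.433 m above the base.
Overturning moment M_o = P_a × H/3 = 157.8 × 2.433 = 384.1.
Resisting moment M_r = W × 2.29 = 672.8 × 2.29 = 1541.
FS_overturning = M_r/M_o = 1541/384.1 = 4.012.

4.01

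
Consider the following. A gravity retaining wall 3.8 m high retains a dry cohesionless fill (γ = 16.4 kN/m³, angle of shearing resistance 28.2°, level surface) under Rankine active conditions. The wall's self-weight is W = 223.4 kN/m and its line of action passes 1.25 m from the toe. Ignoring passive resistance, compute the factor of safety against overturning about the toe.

5.20

K_a = tan²(45° − 28.2°/2) = 0.3582.
P_a = ½K_aγH² = 0.5×0.3582×16.4×3.8² = 42.41 kN/m, acting at H/3 = 1.267 m above the base.
Overturning moment M_o = P_a × H/3 = 42.41 × 1.267 = 53.72.
Resisting moment M_r = W × 1.25 = 223.4 × 1.25 = 279.2.
FS_overturning = M_r/M_o = 279.2/53.72 = 5.198.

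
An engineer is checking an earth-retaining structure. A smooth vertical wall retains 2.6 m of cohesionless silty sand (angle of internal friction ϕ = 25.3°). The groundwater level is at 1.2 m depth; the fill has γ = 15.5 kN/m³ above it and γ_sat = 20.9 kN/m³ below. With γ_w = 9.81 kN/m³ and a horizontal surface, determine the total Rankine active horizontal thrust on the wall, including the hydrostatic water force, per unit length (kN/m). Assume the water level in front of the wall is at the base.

K_a = tan²(45° − φ/2) = 0.4012.
γ' = 20.9 − 9.81 = 11.09 kN/m³. Depth below WT = 1.4 m.
σ'_h at WT = K_a γ d_w = 7.462 kPa; at base = 7.462 + K_a γ' × 1.4 = 13.69 kPa.
P₁ (0–1.2 m) = ½×7.462×1.2 = 4.477. P₂ (1.2–2.6 m) = ½(7.462+13.69)×1.4 = 14.81.
P_w = ½ γ_w h₂² = 0.5×9.81×1.4² = 9.614. Total = 4.477+14.81+9.614 = 28.90 kN/m.

28.9 kN/m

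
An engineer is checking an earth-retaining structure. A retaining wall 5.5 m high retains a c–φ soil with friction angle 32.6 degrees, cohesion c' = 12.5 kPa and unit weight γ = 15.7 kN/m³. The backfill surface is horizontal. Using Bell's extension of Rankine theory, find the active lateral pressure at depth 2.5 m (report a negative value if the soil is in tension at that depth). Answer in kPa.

-1.92 kPa

K_a = (1 − sin φ)/(1 + sin φ) = 0.2997.
σ_a = K_a γ z − 2c√K_a = 0.2997×15.7×2.5 − 2×12.5×0.5475 = -1.922 kPa.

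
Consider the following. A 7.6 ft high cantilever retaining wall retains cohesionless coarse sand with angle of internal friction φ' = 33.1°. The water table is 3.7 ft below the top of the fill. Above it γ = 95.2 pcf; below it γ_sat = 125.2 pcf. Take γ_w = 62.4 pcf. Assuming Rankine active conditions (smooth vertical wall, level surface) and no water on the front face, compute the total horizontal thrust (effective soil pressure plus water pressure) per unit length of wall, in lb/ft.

1210 lb/ft

K_a = tan²(45° − φ/2) = 0.2936.
γ' = 125.2 − 62.4 = 62.80 pcf. Depth below WT = 3.9 ft.
σ'_h at WT = K_a γ d_w = 103.4 psf; at base = 103.4 + K_a γ' × 3.9 = 175.3 psf.
P₁ (0–3.7 ft) = ½×103.4×3.7 = 191.3. P₂ (3.7–7.6 ft) = ½(103.4+175.3)×3.9 = 543.5.
P_w = ½ γ_w h₂² = 0.5×62.4×3.9² = 474.6. Total = 191.3+543.5+474.6 = 1209 lb/ft.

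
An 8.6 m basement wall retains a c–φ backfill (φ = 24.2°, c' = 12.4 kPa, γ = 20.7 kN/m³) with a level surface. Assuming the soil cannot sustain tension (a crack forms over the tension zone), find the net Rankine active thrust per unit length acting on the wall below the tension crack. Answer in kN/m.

197 kN/m

K_a = 0.4185; √K_a = 0.6469.
Tension-crack depth z_c = 2c/(γ√K_a) = 2×12.4/(20.7×0.6469) = 1.852 m.
σ_a at base = K_a γ H − 2c√K_a = 0.4185×20.7×8.6 − 2×12.4×0.6469 = 58.46 kPa.
P_a = ½ × 58.46 × (H − z_c) = 0.5×58.46×6.748 = 197.2 kN/m.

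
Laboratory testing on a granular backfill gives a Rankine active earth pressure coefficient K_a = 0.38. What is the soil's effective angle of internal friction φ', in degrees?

K_a = tan²(45° − φ/2) ⇒ 45° − φ/2 = arctan(√0.38) = 31.65°.
φ = 2(45° − 31.65°) = 26.70°.

26.7°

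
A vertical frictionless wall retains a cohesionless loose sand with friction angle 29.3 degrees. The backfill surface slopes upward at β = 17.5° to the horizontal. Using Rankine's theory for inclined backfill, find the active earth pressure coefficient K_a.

K_a = cos β · (cos β − √(cos²β − cos²φ)) / (cos β + √(cos²β − cos²φ)).
cos β = 0.9537, cos φ = 0.8721, √(cos²β − cos²φ) = 0.3861.
K_a = 0.9537 × (0.9537 − 0.3861)/(0.9537 + 0.3861) = 0.4040.

0.404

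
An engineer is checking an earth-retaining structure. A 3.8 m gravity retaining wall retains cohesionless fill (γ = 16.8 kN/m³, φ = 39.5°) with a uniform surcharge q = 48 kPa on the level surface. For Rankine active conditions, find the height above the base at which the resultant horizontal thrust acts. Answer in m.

K_a = 0.2224.
Triangular part P₁ = ½K_aγH² = 26.98 at H/3 = 1.267 m; rectangular part P₂ = K_a q H = 40.57 at H/2 = 1.900 m.
ȳ = (P₁·1.267 + P₂·1.900)/(P₁+P₂) = 1.647 m.

1.65 m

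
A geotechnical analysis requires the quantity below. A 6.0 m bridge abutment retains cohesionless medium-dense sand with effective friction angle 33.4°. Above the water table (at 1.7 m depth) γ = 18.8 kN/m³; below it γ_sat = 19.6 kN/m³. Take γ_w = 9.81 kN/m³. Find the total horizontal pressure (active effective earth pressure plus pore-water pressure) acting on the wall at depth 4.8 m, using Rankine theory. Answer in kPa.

K_a = (1 − sin φ)/(1 + sin φ) = 0.2899.
γ' = 19.6 − 9.81 = 9.790 kN/m³.
Effective vertical stress at 4.8 m: σ'_v = 18.8×1.7 + 9.790×3.10 = 62.31 kPa.
σ'_h = K_a σ'_v = 0.2899 × 62.31 = 18.06 kPa; u = γ_w × 3.10 = 30.41 kPa.
Total σ_h = 18.06 + 30.41 = 48.48 kPa.

48.5 kPa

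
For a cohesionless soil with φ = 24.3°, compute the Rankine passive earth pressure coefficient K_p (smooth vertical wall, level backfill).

K_p = (1 + sin φ)/(1 − sin φ) = tan²(45° + 24.3°/2) = 2.399.

2.40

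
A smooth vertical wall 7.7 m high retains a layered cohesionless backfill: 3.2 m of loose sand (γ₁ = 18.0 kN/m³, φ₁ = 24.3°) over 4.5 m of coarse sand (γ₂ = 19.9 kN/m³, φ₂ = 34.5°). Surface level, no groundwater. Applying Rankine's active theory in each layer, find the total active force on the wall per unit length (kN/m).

K_a1 = tan²(45°−24.3°/2) = 0.4169; K_a2 = tan²(45°−34.5°/2) = 0.2768.
Layer 1: σ at base = K_a1 γ₁ h₁ = 24.01 kPa; P₁ = ½×24.01×3.2 = 38.42.
Layer 2: σ_v at top = γ₁h₁ = 57.60; σ_h top = K_a2×57.60 = 15.94; σ_h base = K_a2×(57.60+19.9×4.5) = 40.73.
P₂ = ½(15.94+40.73)×4.5 = 127.5. Total P_a = 38.42+127.5 = 165.9 kN/m.

166 kN/m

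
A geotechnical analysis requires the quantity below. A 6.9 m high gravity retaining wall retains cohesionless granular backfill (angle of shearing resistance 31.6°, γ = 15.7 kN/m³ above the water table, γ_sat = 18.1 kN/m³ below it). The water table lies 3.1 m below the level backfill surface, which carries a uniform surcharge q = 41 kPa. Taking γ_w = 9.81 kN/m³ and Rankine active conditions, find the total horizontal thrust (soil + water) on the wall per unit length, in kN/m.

259 kN/m

K_a = tan²(45° − φ/2) = 0.3123.
γ' = 18.1 − 9.81 = 8.290 kN/m³. h₂ = H − d_w = 3.8 m.
σ'_h: at surface K_a·q = 12.81; at WT K_a(q+γd_w) = 28.01; at base K_a(q+γd_w+γ'h₂) = 37.85 kPa.
P₁ = ½(12.81+28.01)×3.1 = 63.26; P₂ = ½(28.01+37.85)×3.8 = 125.1; P_w = ½γ_w h₂² = 70.83.
Total = 63.26+125.1+70.83 = 259.2 kN/m.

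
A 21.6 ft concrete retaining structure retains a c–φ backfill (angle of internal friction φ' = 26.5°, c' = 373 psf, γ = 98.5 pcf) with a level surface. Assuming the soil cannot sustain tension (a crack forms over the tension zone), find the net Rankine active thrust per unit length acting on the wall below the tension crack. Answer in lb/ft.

1650 lb/ft

K_a = 0.3829; √K_a = 0.6188.
Tension-crack depth z_c = 2c/(γ√K_a) = 2×373/(98.5×0.6188) = 12.24 ft.
σ_a at base = K_a γ H − 2c√K_a = 0.3829×98.5×21.6 − 2×373×0.6188 = 353.1 psf.
P_a = ½ × 353.1 × (H − z_c) = 0.5×353.1×9.361 = 1653 lb/ft.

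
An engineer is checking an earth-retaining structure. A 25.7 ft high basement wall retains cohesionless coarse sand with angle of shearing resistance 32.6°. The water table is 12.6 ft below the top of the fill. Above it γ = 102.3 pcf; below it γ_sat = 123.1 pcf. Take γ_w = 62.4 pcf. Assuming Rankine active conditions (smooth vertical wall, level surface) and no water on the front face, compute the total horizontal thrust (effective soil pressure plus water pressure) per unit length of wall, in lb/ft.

14400 lb/ft

K_a = tan²(45° − φ/2) = 0.2997.
γ' = 123.1 − 62.4 = 60.70 pcf. Depth below WT = 13.1 ft.
σ'_h at WT = K_a γ d_w = 386.4 psf; at base = 386.4 + K_a γ' × 13.1 = 624.7 psf.
P₁ (0–12.6 ft) = ½×386.4×12.6 = 2434. P₂ (12.6–25.7 ft) = ½(386.4+624.7)×13.1 = 6622.
P_w = ½ γ_w h₂² = 0.5×62.4×13.1² = 5354. Total = 2434+6622+5354 = 14410 lb/ft.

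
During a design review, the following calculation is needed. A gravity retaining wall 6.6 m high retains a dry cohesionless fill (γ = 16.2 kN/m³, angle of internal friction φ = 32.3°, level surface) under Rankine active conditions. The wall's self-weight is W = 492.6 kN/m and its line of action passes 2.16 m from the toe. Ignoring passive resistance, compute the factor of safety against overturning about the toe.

K_a = tan²(45° − 32.3°/2) = 0.3035.
P_a = ½K_aγH² = 0.5×0.3035×16.2×6.6² = 107.1 kN/m, acting at H/3 = 2.200 m above the base.
Overturning moment M_o = P_a × H/3 = 107.1 × 2.200 = 235.6.
Resisting moment M_r = W × 2.16 = 492.6 × 2.16 = 1064.
FS_overturning = M_r/M_o = 1064/235.6 = 4.517.

4.52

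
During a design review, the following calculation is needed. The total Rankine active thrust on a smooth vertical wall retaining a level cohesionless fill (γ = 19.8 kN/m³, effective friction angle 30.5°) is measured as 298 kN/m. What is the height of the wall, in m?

9.60 m

K_a = 0.3267. P_a = ½ K_a γ H² ⇒ H = √(2P_a/(K_a γ)).
H = √(2×298/(0.3267×19.8)) = 9.599 m.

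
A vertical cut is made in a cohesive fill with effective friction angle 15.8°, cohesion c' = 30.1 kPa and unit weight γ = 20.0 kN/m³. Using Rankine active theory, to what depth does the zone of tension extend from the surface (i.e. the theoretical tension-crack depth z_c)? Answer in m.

K_a = tan²(45° − 15.8°/2) = 0.5720; √K_a = 0.7563.
The active pressure is zero where K_a γ z = 2c√K_a, so z_c = 2c/(γ√K_a) = 2×30.1/(20.0×0.7563) = 3.980 m.

3.98 m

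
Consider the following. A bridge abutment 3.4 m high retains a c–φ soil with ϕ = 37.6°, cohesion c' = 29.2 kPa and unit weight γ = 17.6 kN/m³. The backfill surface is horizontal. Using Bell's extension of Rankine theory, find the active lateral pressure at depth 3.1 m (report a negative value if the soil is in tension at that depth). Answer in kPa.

-15.5 kPa

K_a = (1 − sin φ)/(1 + sin φ) = 0.2421.
σ_a = K_a γ z − 2c√K_a = 0.2421×17.6×3.1 − 2×29.2×0.4921 = -15.53 kPa.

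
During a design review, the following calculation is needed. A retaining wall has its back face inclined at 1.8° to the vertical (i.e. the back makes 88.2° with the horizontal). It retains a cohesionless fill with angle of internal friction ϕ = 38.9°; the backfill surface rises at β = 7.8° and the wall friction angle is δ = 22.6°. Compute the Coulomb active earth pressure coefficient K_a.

K_a = sin²(α+φ) / [sin²α · sin(α−δ) · (1 + √{sin(φ+δ)sin(φ−β) / (sin(α−δ)sin(α+β))})²].
With α = 88.2°, φ = 38.9°, δ = 22.6°, β = 7.8°: K_a = 0.2397.

0.240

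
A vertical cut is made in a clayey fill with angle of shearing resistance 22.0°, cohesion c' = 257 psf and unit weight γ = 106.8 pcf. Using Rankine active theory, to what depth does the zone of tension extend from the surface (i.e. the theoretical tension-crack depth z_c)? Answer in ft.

7.14 ft

K_a = tan²(45° − 22.0°/2) = 0.4550; √K_a = 0.6745.
The active pressure is zero where K_a γ z = 2c√K_a, so z_c = 2c/(γ√K_a) = 2×257/(106.8×0.6745) = 7.135 ft.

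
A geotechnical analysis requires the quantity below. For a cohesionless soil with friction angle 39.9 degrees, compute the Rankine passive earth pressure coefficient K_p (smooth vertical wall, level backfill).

K_p = (1 + sin φ)/(1 − sin φ) = tan²(45° + 39.9°/2) = 4.578.

4.58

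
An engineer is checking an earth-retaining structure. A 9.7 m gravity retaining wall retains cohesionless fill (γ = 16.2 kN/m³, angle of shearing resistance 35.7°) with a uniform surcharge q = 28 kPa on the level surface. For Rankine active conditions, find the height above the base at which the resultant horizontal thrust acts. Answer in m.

K_a = 0.2630.
Triangular part P₁ = ½K_aγH² = 200.4 at H/3 = 3.233 m; rectangular part P₂ = K_a q H = 71.43 at H/2 = 4.850 m.
ȳ = (P₁·3.233 + P₂·4.850)/(P₁+P₂) = 3.658 m.

3.66 m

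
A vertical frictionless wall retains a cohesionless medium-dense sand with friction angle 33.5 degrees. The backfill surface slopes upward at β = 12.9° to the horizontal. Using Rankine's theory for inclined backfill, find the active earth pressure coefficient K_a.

K_a = cos β · (cos β − √(cos²β − cos²φ)) / (cos β + √(cos²β − cos²φ)).
cos β = 0.9748, cos φ = 0.8339, √(cos²β − cos²φ) = 0.5048.
K_a = 0.9748 × (0.9748 − 0.5048)/(0.9748 + 0.5048) = 0.3096.

0.310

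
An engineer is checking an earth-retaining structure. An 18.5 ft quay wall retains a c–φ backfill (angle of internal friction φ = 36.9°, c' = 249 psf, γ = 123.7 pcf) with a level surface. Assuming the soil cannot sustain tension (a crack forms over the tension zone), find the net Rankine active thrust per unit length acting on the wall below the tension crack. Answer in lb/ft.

1680 lb/ft

K_a = 0.2497; √K_a = 0.4997.
Tension-crack depth z_c = 2c/(γ√K_a) = 2×249/(123.7×0.4997) = 8.057 ft.
σ_a at base = K_a γ H − 2c√K_a = 0.2497×123.7×18.5 − 2×249×0.4997 = 322.5 psf.
P_a = ½ × 322.5 × (H − z_c) = 0.5×322.5×10.44 = 1684 lb/ft.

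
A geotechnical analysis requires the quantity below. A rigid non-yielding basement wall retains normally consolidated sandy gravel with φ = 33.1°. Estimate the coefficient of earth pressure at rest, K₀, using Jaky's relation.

0.454

K₀ = 1 − sin φ' = 1 − sin 33.1° = 0.4539.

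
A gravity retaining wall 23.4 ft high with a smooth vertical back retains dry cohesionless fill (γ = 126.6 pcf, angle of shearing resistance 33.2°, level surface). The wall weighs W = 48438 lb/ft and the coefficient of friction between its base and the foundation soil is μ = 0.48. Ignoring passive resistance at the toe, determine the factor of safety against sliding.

2.29

K_a = tan²(45° − 33.2°/2) = 0.2924.
P_a = ½K_aγH² = 0.5×0.2924×126.6×23.4² = 10130 lb/ft, acting at H/3 = 7.800 ft above the base.
FS_sliding = μW / P_a = 0.48×48438 / 10130 = 2.294.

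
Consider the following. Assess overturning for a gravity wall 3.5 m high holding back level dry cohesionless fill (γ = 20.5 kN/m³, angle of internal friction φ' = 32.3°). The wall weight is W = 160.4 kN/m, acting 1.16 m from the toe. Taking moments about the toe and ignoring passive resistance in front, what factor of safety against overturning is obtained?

K_a = tan²(45° − 32.3°/2) = 0.3035.
P_a = ½K_aγH² = 0.5×0.3035×20.5×3.5² = 38.11 kN/m, acting at H/3 = 1.167 m above the base.
Overturning moment M_o = P_a × H/3 = 38.11 × 1.167 = 44.46.
Resisting moment M_r = W × 1.16 = 160.4 × 1.16 = 186.1.
FS_overturning = M_r/M_o = 186.1/44.46 = 4.185.

4.19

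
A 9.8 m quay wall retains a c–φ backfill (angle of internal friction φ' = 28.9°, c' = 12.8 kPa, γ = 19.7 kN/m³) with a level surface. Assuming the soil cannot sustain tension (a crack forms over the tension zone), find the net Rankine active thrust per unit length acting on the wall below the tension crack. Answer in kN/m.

K_a = 0.3484; √K_a = 0.5902.
Tension-crack depth z_c = 2c/(γ√K_a) = 2×12.8/(19.7×0.5902) = 2.202 m.
σ_a at base = K_a γ H − 2c√K_a = 0.3484×19.7×9.8 − 2×12.8×0.5902 = 52.14 kPa.
P_a = ½ × 52.14 × (H − z_c) = 0.5×52.14×7.598 = 198.1 kN/m.

198 kN/m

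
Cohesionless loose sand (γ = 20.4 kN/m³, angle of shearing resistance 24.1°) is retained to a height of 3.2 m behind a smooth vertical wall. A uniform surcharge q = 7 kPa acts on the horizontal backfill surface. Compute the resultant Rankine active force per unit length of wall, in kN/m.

53.3 kN/m

K_a = tan²(45° − φ/2) = 0.4201.
Soil triangle: ½ K_a γ H² = 0.5×0.4201×20.4×3.2² = 43.88 kN/m.
Surcharge rectangle: K_a q H = 0.4201×7×3.2 = 9.411 kN/m.
Total = 43.88 + 9.411 = 53.29 kN/m.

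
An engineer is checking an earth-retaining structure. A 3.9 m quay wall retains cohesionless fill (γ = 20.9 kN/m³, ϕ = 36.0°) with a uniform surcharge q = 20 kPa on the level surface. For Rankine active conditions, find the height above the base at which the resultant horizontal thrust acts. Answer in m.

K_a = 0.2596.
Triangular part P₁ = ½K_aγH² = 41.26 at H/3 = 1.300 m; rectangular part P₂ = K_a q H = 20.25 at H/2 = 1.950 m.
ȳ = (P₁·1.300 + P₂·1.950)/(P₁+P₂) = 1.514 m.

1.51 m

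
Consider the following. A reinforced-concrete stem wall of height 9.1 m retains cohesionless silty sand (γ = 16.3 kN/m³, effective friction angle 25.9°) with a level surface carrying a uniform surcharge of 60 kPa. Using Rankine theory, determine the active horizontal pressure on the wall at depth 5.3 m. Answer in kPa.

57.4 kPa

K_a = (1 − sin φ)/(1 + sin φ) = 0.3920.
σ_v = γz + q = 16.3 × 5.3 + 60 = 146.4 kPa.
σ_h = K_a σ_v = 0.3920 × 146.4 = 57.38 kPa.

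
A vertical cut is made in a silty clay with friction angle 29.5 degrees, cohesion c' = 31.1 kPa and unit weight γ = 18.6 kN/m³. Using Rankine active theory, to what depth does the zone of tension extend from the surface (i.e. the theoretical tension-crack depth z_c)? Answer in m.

K_a = tan²(45° − 29.5°/2) = 0.3401; √K_a = 0.5832.
The active pressure is zero where K_a γ z = 2c√K_a, so z_c = 2c/(γ√K_a) = 2×31.1/(18.6×0.5832) = 5.734 m.

5.73 m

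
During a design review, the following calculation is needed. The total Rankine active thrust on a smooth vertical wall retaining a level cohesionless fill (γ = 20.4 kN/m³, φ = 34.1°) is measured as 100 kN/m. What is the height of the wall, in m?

5.90 m

K_a = 0.2815. P_a = ½ K_a γ H² ⇒ H = √(2P_a/(K_a γ)).
H = √(2×100/(0.2815×20.4)) = 5.901 m.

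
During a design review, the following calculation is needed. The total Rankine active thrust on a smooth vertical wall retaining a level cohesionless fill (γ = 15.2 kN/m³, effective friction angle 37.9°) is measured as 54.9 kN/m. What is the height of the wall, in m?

K_a = 0.2389. P_a = ½ K_a γ H² ⇒ H = √(2P_a/(K_a γ)).
H = √(2×54.9/(0.2389×15.2)) = 5.498 m.

5.50 m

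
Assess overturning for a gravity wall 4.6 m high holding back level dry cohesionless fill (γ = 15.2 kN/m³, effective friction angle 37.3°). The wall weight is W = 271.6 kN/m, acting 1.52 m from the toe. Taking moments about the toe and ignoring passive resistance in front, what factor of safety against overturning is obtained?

K_a = tan²(45° − 37.3°/2) = 0.2453.
P_a = ½K_aγH² = 0.5×0.2453×15.2×4.6² = 39.45 kN/m, acting at H/3 = 1.533 m above the base.
Overturning moment M_o = P_a × H/3 = 39.45 × 1.533 = 60.50.
Resisting moment M_r = W × 1.52 = 271.6 × 1.52 = 412.8.
FS_overturning = M_r/M_o = 412.8/60.50 = 6.824.

6.82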